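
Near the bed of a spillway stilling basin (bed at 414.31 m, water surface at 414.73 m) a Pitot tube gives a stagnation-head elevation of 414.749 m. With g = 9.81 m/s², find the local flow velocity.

v ≈ 0.611 m/s

Near the bed, under hydrostatic conditions, the piezometric head (z + ψ) equals the free-surface elevation, 414.73 m.
Velocity head = total − piezometric = 414.749 − 414.73 = 0.019 m.
v = √(2g·h_v) = √(2 × 9.81 × 0.019) = 0.611 m/s.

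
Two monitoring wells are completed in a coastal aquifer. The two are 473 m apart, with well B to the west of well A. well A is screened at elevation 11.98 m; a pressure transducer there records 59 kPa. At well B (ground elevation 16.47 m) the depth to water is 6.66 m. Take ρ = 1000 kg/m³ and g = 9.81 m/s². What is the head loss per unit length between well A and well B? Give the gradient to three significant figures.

Pressure head at well A: ψ = P/(ρg) = 59×1000 / (1000 × 9.81) = 6.01 m.
Total head at well A: h = z + ψ = 11.98 + 6.01 = 17.99 m.
Total head at well B: h = 16.47 − 6.66 = 9.81 m.
Head difference: h(well A) − h(well B) = 17.99 − 9.81 = 8.18 m.
Hydraulic gradient: i = |Δh| / L = 8.18 / 473 = 0.0173.

i ≈ 0.0173 m/m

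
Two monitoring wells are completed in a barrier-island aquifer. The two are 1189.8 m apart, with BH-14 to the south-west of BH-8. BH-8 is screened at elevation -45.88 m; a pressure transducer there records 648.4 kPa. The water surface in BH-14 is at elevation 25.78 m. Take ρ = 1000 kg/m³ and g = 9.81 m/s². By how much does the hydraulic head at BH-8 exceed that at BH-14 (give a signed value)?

Pressure head at BH-8: ψ = P/(ρg) = 648.4×1000 / (1000 × 9.81) = 66.10 m.
Total head at BH-8: h = z + ψ = -45.88 + 66.10 = 20.22 m.
Total head at BH-14: h = 25.78 m (water level in the piezometer is the total head).
Head difference: h(BH-8) − h(BH-14) = 20.22 − 25.78 = -5.56 m.

Δh ≈ -5.56 m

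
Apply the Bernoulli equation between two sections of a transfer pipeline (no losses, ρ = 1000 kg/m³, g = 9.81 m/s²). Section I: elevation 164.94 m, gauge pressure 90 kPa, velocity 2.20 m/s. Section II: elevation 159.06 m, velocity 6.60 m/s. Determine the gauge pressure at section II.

Pressure head at I: ψ₁ = P₁/(ρg) = 90×1000 / (1000 × 9.81) = 9.17 m.
Velocity heads: v₁²/2g = 2.20²/19.62 = 0.247 m; v₂²/2g = 6.60²/19.62 = 2.220 m.
Total head H = z₁ + ψ₁ + v₁²/2g = 164.94 + 9.17 + 0.247 = 174.36 m.
ψ₂ = H − z₂ − v₂²/2g = 174.36 − 159.06 − 2.220 = 13.08 m.
P₂ = ρgψ₂ = 1000 × 9.81 × 13.08 ≈ 128 kPa.

P₂ ≈ 128 kPa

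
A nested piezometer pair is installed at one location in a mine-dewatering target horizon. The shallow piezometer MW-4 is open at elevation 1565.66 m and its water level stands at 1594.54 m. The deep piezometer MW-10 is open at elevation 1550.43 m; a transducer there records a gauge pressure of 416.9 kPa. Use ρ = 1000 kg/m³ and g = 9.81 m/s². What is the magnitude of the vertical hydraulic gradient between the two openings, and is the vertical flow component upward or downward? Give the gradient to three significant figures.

|i_v| ≈ 0.106; vertical flow is downward

Total head at MW-4: h = 1594.54 m (water level in the standpipe).
Pressure head at MW-10: ψ = P/(ρg) = 416.9×1000 / (1000 × 9.81) = 42.50 m.
Total head at MW-10: h = z + ψ = 1550.43 + 42.50 = 1592.93 m.
Δh = h(MW-4) − h(MW-10) = 1594.54 − 1592.93 = 1.61 m.
Vertical separation Δz = 1565.66 − 1550.43 = 15.23 m.
|i_v| = |Δh| / Δz = 1.61 / 15.23 = 0.106.
Head is higher in the shallow piezometer, so vertical flow is downward (recharge condition).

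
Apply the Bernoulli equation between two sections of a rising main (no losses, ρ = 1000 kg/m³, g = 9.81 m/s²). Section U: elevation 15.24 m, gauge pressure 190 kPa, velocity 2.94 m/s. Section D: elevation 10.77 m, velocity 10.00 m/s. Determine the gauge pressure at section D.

P₂ ≈ 188 kPa

Pressure head at U: ψ₁ = P₁/(ρg) = 190×1000 / (1000 × 9.81) = 19.37 m.
Velocity heads: v₁²/2g = 2.94²/19.62 = 0.441 m; v₂²/2g = 10.00²/19.62 = 5.097 m.
Total head H = z₁ + ψ₁ + v₁²/2g = 15.24 + 19.37 + 0.441 = 35.05 m.
ψ₂ = H − z₂ − v₂²/2g = 35.05 − 10.77 − 5.097 = 19.18 m.
P₂ = ρgψ₂ = 1000 × 9.81 × 19.18 ≈ 188 kPa.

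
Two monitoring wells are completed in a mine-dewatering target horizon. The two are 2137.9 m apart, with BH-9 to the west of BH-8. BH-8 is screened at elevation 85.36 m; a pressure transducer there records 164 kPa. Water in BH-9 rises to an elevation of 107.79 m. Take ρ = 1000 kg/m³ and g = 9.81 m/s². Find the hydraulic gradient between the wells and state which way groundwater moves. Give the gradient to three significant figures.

Pressure head at BH-8: ψ = P/(ρg) = 164×1000 / (1000 × 9.81) = 16.72 m.
Total head at BH-8: h = z + ψ = 85.36 + 16.72 = 102.08 m.
Total head at BH-9: h = 107.79 m (water level in the piezometer is the total head).
Head difference: h(BH-8) − h(BH-9) = 102.08 − 107.79 = -5.71 m.
Hydraulic gradient: i = |Δh| / L = 5.71 / 2137.9 = 0.00267.
Flow is from higher to lower head: from BH-9 toward BH-8, i.e. toward the east.

i ≈ 0.00267; groundwater flows toward the east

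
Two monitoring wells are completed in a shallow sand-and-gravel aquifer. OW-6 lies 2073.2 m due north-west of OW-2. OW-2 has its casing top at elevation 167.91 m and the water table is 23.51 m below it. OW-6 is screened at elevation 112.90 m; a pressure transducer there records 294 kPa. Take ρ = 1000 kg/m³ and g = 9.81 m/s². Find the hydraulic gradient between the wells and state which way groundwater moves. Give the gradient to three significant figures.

i ≈ 0.000738; groundwater flows toward the north-west

Total head at OW-2: h = 167.91 − 23.51 = 144.40 m.
Pressure head at OW-6: ψ = P/(ρg) = 294×1000 / (1000 × 9.81) = 29.97 m.
Total head at OW-6: h = z + ψ = 112.90 + 29.97 = 142.87 m.
Head difference: h(OW-2) − h(OW-6) = 144.40 − 142.87 = 1.53 m.
Hydraulic gradient: i = |Δh| / L = 1.53 / 2073.2 = 0.000738.
Flow is from higher to lower head: from OW-2 toward OW-6, i.e. toward the north-west.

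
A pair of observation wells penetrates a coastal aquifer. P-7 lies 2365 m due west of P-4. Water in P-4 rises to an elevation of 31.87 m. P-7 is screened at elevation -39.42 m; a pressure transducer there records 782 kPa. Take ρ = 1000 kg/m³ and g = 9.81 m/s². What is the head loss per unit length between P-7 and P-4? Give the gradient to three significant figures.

i ≈ 0.00356 m/m

Total head at P-4: h = 31.87 m (water level in the piezometer is the total head).
Pressure head at P-7: ψ = P/(ρg) = 782×1000 / (1000 × 9.81) = 79.71 m.
Total head at P-7: h = z + ψ = -39.42 + 79.71 = 40.29 m.
Head difference: h(P-4) − h(P-7) = 31.87 − 40.29 = -8.42 m.
Hydraulic gradient: i = |Δh| / L = 8.42 / 2365 = 0.00356.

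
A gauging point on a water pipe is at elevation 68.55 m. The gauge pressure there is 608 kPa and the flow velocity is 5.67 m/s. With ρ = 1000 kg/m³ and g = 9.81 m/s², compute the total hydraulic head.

Pressure head ψ = P/(ρg) = 608×1000 / (1000 × 9.81) = 61.98 m.
Velocity head = v²/(2g) = 5.67² / (2 × 9.81) = 1.639 m.
h = z + ψ + v²/(2g) = 68.55 + 61.98 + 1.639 = 132.17 m.

h ≈ 132.17 m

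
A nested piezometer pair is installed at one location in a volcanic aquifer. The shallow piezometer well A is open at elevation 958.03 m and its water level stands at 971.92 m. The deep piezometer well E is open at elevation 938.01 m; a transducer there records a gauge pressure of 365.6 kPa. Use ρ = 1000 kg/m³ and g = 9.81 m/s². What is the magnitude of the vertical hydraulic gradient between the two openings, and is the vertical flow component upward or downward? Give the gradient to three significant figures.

|i_v| ≈ 0.168; vertical flow is upward

Total head at well A: h = 971.92 m (water level in the standpipe).
Pressure head at well E: ψ = P/(ρg) = 365.6×1000 / (1000 × 9.81) = 37.27 m.
Total head at well E: h = z + ψ = 938.01 + 37.27 = 975.28 m.
Δh = h(well A) − h(well E) = 971.92 − 975.28 = -3.36 m.
Vertical separation Δz = 958.03 − 938.01 = 20.02 m.
|i_v| = |Δh| / Δz = 3.36 / 20.02 = 0.168.
Head is higher in the deep piezometer, so vertical flow is upward (discharge condition).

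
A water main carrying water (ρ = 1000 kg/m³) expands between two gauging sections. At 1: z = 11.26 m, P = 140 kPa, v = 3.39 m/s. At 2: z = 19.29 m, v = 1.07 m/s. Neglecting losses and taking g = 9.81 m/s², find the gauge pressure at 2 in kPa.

P₂ ≈ 66.4 kPa

Pressure head at 1: ψ₁ = P₁/(ρg) = 140×1000 / (1000 × 9.81) = 14.27 m.
Velocity heads: v₁²/2g = 3.39²/19.62 = 0.586 m; v₂²/2g = 1.07²/19.62 = 0.058 m.
Total head H = z₁ + ψ₁ + v₁²/2g = 11.26 + 14.27 + 0.586 = 26.12 m.
ψ₂ = H − z₂ − v₂²/2g = 26.12 − 19.29 − 0.058 = 6.77 m.
P₂ = ρgψ₂ = 1000 × 9.81 × 6.77 ≈ 66.4 kPa.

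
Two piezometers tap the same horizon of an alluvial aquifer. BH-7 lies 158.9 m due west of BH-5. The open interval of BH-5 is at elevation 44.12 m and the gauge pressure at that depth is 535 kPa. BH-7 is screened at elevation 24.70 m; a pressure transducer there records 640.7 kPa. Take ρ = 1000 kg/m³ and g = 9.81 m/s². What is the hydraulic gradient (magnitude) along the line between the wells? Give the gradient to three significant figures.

Pressure head at BH-5: ψ = P/(ρg) = 535×1000 / (1000 × 9.81) = 54.54 m.
Total head at BH-5: h = z + ψ = 44.12 + 54.54 = 98.66 m.
Pressure head at BH-7: ψ = P/(ρg) = 640.7×1000 / (1000 × 9.81) = 65.31 m.
Total head at BH-7: h = z + ψ = 24.70 + 65.31 = 90.01 m.
Head difference: h(BH-5) − h(BH-7) = 98.66 − 90.01 = 8.65 m.
Hydraulic gradient: i = |Δh| / L = 8.65 / 158.9 = 0.0544.

i ≈ 0.0544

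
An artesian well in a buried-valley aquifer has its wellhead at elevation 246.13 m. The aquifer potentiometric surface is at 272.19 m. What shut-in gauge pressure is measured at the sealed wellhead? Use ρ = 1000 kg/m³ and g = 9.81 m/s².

P ≈ 256 kPa

Head above the cap: Δh = 272.19 − 246.13 = 26.06 m.
P = ρgΔh = 1000 × 9.81 × 26.06 = 255649 Pa ≈ 256 kPa.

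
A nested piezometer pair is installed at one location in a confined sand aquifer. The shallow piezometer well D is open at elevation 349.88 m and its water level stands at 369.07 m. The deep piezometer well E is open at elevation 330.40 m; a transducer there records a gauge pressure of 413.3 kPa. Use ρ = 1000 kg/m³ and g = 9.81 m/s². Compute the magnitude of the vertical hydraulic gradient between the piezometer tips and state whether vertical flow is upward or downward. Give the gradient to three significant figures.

|i_v| ≈ 0.178; vertical flow is upward

Total head at well D: h = 369.07 m (water level in the standpipe).
Pressure head at well E: ψ = P/(ρg) = 413.3×1000 / (1000 × 9.81) = 42.13 m.
Total head at well E: h = z + ψ = 330.40 + 42.13 = 372.53 m.
Δh = h(well D) − h(well E) = 369.07 − 372.53 = -3.46 m.
Vertical separation Δz = 349.88 − 330.40 = 19.48 m.
|i_v| = |Δh| / Δz = 3.46 / 19.48 = 0.178.
Head is higher in the deep piezometer, so vertical flow is upward (discharge condition).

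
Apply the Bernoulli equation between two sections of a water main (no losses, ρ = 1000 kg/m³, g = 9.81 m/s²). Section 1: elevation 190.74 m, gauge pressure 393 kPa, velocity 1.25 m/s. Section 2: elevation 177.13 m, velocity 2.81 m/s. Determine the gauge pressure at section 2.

Pressure head at 1: ψ₁ = P₁/(ρg) = 393×1000 / (1000 × 9.81) = 40.06 m.
Velocity heads: v₁²/2g = 1.25²/19.62 = 0.080 m; v₂²/2g = 2.81²/19.62 = 0.402 m.
Total head H = z₁ + ψ₁ + v₁²/2g = 190.74 + 40.06 + 0.080 = 230.88 m.
ψ₂ = H − z₂ − v₂²/2g = 230.88 − 177.13 − 0.402 = 53.35 m.
P₂ = ρgψ₂ = 1000 × 9.81 × 53.35 ≈ 523 kPa.

P₂ ≈ 523 kPa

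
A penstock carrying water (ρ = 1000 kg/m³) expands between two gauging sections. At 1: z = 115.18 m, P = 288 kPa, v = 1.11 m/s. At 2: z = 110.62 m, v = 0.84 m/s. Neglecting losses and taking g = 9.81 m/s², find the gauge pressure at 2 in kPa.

P₂ ≈ 333 kPa

Pressure head at 1: ψ₁ = P₁/(ρg) = 288×1000 / (1000 × 9.81) = 29.36 m.
Velocity heads: v₁²/2g = 1.11²/19.62 = 0.063 m; v₂²/2g = 0.84²/19.62 = 0.036 m.
Total head H = z₁ + ψ₁ + v₁²/2g = 115.18 + 29.36 + 0.063 = 144.60 m.
ψ₂ = H − z₂ − v₂²/2g = 144.60 − 110.62 − 0.036 = 33.94 m.
P₂ = ρgψ₂ = 1000 × 9.81 × 33.94 ≈ 333 kPa.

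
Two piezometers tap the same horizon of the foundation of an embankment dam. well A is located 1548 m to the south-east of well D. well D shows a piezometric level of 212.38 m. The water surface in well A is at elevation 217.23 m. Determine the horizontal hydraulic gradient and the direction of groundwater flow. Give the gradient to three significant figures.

i ≈ 0.00313; groundwater flows toward the north-west

Total head at well D: h = 212.38 m (water level in the piezometer is the total head).
Total head at well A: h = 217.23 m (water level in the piezometer is the total head).
Head difference: h(well D) − h(well A) = 212.38 − 217.23 = -4.85 m.
Hydraulic gradient: i = |Δh| / L = 4.85 / 1548 = 0.00313.
Flow is from higher to lower head: from well A toward well D, i.e. toward the north-west.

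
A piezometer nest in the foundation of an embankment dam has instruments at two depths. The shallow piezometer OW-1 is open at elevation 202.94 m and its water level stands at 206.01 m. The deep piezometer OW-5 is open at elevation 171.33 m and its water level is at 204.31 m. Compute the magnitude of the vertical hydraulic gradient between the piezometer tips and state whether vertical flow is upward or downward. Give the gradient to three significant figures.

|i_v| ≈ 0.0538; vertical flow is downward

Total head at OW-1: h = 206.01 m (water level in the standpipe).
Total head at OW-5: h = 204.31 m.
Δh = h(OW-1) − h(OW-5) = 206.01 − 204.31 = 1.70 m.
Vertical separation Δz = 202.94 − 171.33 = 31.61 m.
|i_v| = |Δh| / Δz = 1.70 / 31.61 = 0.0538.
Head is higher in the shallow piezometer, so vertical flow is downward (recharge condition).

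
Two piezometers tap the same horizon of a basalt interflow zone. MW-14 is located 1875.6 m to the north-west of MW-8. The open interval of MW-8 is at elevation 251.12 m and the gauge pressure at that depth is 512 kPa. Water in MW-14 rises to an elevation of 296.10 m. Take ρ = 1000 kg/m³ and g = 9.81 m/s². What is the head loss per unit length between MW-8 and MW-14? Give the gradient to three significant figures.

Pressure head at MW-8: ψ = P/(ρg) = 512×1000 / (1000 × 9.81) = 52.19 m.
Total head at MW-8: h = z + ψ = 251.12 + 52.19 = 303.31 m.
Total head at MW-14: h = 296.10 m (water level in the piezometer is the total head).
Head difference: h(MW-8) − h(MW-14) = 303.31 − 296.10 = 7.21 m.
Hydraulic gradient: i = |Δh| / L = 7.21 / 1875.6 = 0.00384.

i ≈ 0.00384 m/m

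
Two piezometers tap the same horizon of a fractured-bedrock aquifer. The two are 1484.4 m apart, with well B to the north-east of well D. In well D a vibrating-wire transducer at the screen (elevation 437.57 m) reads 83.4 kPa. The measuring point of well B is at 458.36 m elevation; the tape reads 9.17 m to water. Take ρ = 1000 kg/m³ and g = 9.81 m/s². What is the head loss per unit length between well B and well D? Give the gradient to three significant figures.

Pressure head at well D: ψ = P/(ρg) = 83.4×1000 / (1000 × 9.81) = 8.50 m.
Total head at well D: h = z + ψ = 437.57 + 8.50 = 446.07 m.
Total head at well B: h = 458.36 − 9.17 = 449.19 m.
Head difference: h(well D) − h(well B) = 446.07 − 449.19 = -3.12 m.
Hydraulic gradient: i = |Δh| / L = 3.12 / 1484.4 = 0.00210.

i ≈ 0.00210 m/m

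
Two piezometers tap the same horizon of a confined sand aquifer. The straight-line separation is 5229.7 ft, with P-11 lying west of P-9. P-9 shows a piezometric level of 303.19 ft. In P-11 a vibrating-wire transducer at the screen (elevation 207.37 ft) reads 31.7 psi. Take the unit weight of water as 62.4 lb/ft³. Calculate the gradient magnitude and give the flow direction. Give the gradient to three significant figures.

i ≈ 0.00433; groundwater flows toward the west

Total head at P-9: h = 303.19 ft (water level in the piezometer is the total head).
Pressure head at P-11: ψ = 144·P/γ = 144 × 31.7 / 62.4 = 73.15 ft.
Total head at P-11: h = z + ψ = 207.37 + 73.15 = 280.52 ft.
Head difference: h(P-9) − h(P-11) = 303.19 − 280.52 = 22.67 ft.
Hydraulic gradient: i = |Δh| / L = 22.67 / 5229.7 = 0.00433.
Flow is from higher to lower head: from P-9 toward P-11, i.e. toward the west.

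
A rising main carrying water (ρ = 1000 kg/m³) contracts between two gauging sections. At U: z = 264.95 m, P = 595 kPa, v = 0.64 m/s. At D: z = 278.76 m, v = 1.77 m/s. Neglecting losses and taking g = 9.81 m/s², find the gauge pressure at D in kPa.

Pressure head at U: ψ₁ = P₁/(ρg) = 595×1000 / (1000 × 9.81) = 60.65 m.
Velocity heads: v₁²/2g = 0.64²/19.62 = 0.021 m; v₂²/2g = 1.77²/19.62 = 0.160 m.
Total head H = z₁ + ψ₁ + v₁²/2g = 264.95 + 60.65 + 0.021 = 325.62 m.
ψ₂ = H − z₂ − v₂²/2g = 325.62 − 278.76 − 0.160 = 46.70 m.
P₂ = ρgψ₂ = 1000 × 9.81 × 46.70 ≈ 458 kPa.

P₂ ≈ 458 kPa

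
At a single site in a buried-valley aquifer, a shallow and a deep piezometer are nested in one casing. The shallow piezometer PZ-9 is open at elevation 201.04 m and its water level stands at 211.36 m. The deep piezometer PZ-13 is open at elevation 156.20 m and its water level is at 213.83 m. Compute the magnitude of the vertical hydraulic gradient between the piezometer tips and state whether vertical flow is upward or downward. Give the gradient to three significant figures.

Total head at PZ-9: h = 211.36 m (water level in the standpipe).
Total head at PZ-13: h = 213.83 m.
Δh = h(PZ-9) − h(PZ-13) = 211.36 − 213.83 = -2.47 m.
Vertical separation Δz = 201.04 − 156.20 = 44.84 m.
|i_v| = |Δh| / Δz = 2.47 / 44.84 = 0.0551.
Head is higher in the deep piezometer, so vertical flow is upward (discharge condition).

|i_v| ≈ 0.0551; vertical flow is upward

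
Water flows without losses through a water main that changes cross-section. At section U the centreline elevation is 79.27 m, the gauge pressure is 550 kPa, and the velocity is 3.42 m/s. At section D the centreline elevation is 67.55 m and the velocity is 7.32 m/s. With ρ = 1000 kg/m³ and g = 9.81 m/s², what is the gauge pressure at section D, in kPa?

Pressure head at U: ψ₁ = P₁/(ρg) = 550×1000 / (1000 × 9.81) = 56.07 m.
Velocity heads: v₁²/2g = 3.42²/19.62 = 0.596 m; v₂²/2g = 7.32²/19.62 = 2.731 m.
Total head H = z₁ + ψ₁ + v₁²/2g = 79.27 + 56.07 + 0.596 = 135.94 m.
ψ₂ = H − z₂ − v₂²/2g = 135.94 − 67.55 − 2.731 = 65.66 m.
P₂ = ρgψ₂ = 1000 × 9.81 × 65.66 ≈ 644 kPa.

P₂ ≈ 644 kPa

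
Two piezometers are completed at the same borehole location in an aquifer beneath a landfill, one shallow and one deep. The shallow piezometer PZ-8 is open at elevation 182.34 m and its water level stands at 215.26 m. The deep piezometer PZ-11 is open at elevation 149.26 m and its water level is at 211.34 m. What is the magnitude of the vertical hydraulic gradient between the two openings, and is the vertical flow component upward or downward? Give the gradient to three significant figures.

Total head at PZ-8: h = 215.26 m (water level in the standpipe).
Total head at PZ-11: h = 211.34 m.
Δh = h(PZ-8) − h(PZ-11) = 215.26 − 211.34 = 3.92 m.
Vertical separation Δz = 182.34 − 149.26 = 33.08 m.
|i_v| = |Δh| / Δz = 3.92 / 33.08 = 0.119.
Head is higher in the shallow piezometer, so vertical flow is downward (recharge condition).

|i_v| ≈ 0.119; vertical flow is downward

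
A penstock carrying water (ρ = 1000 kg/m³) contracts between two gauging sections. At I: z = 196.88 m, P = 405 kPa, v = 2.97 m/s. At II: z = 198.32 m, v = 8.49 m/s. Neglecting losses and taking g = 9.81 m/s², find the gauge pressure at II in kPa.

P₂ ≈ 359 kPa

Pressure head at I: ψ₁ = P₁/(ρg) = 405×1000 / (1000 × 9.81) = 41.28 m.
Velocity heads: v₁²/2g = 2.97²/19.62 = 0.450 m; v₂²/2g = 8.49²/19.62 = 3.674 m.
Total head H = z₁ + ψ₁ + v₁²/2g = 196.88 + 41.28 + 0.450 = 238.61 m.
ψ₂ = H − z₂ − v₂²/2g = 238.61 − 198.32 − 3.674 = 36.62 m.
P₂ = ρgψ₂ = 1000 × 9.81 × 36.62 ≈ 359 kPa.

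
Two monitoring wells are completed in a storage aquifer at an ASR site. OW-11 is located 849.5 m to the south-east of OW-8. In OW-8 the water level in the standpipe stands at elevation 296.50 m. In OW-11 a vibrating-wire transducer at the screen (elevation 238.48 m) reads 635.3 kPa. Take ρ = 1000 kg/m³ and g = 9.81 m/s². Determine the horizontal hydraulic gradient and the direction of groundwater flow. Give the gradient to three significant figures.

i ≈ 0.00793; groundwater flows toward the north-west

Total head at OW-8: h = 296.50 m (water level in the piezometer is the total head).
Pressure head at OW-11: ψ = P/(ρg) = 635.3×1000 / (1000 × 9.81) = 64.76 m.
Total head at OW-11: h = z + ψ = 238.48 + 64.76 = 303.24 m.
Head difference: h(OW-8) − h(OW-11) = 296.50 − 303.24 = -6.74 m.
Hydraulic gradient: i = |Δh| / L = 6.74 / 849.5 = 0.00793.
Flow is from higher to lower head: from OW-11 toward OW-8, i.e. toward the north-west.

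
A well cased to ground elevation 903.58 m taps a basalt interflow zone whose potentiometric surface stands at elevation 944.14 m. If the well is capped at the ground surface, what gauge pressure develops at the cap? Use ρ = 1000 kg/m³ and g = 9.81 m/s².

P ≈ 398 kPa

Head above the cap: Δh = 944.14 − 903.58 = 40.56 m.
P = ρgΔh = 1000 × 9.81 × 40.56 = 397894 Pa ≈ 398 kPa.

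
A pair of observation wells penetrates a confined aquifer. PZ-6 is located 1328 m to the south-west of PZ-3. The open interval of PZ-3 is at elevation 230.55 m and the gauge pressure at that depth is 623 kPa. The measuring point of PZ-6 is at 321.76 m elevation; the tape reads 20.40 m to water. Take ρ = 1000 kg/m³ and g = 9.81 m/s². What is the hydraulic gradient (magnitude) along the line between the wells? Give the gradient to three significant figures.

i ≈ 0.00550

Pressure head at PZ-3: ψ = P/(ρg) = 623×1000 / (1000 × 9.81) = 63.51 m.
Total head at PZ-3: h = z + ψ = 230.55 + 63.51 = 294.06 m.
Total head at PZ-6: h = 321.76 − 20.40 = 301.36 m.
Head difference: h(PZ-3) − h(PZ-6) = 294.06 − 301.36 = -7.30 m.
Hydraulic gradient: i = |Δh| / L = 7.30 / 1328 = 0.00550.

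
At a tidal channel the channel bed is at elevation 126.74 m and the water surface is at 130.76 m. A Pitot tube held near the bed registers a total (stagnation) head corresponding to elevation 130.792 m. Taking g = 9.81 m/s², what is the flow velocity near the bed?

v ≈ 0.792 m/s

Near the bed, under hydrostatic conditions, the piezometric head (z + ψ) equals the free-surface elevation, 130.76 m.
Velocity head = total − piezometric = 130.792 − 130.76 = 0.032 m.
v = √(2g·h_v) = √(2 × 9.81 × 0.032) = 0.792 m/s.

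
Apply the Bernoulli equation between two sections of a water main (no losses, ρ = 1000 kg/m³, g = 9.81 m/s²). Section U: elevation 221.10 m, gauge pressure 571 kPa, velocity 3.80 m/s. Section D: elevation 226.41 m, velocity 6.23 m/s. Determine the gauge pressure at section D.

Pressure head at U: ψ₁ = P₁/(ρg) = 571×1000 / (1000 × 9.81) = 58.21 m.
Velocity heads: v₁²/2g = 3.80²/19.62 = 0.736 m; v₂²/2g = 6.23²/19.62 = 1.978 m.
Total head H = z₁ + ψ₁ + v₁²/2g = 221.10 + 58.21 + 0.736 = 280.05 m.
ψ₂ = H − z₂ − v₂²/2g = 280.05 − 226.41 − 1.978 = 51.66 m.
P₂ = ρgψ₂ = 1000 × 9.81 × 51.66 ≈ 507 kPa.

P₂ ≈ 507 kPa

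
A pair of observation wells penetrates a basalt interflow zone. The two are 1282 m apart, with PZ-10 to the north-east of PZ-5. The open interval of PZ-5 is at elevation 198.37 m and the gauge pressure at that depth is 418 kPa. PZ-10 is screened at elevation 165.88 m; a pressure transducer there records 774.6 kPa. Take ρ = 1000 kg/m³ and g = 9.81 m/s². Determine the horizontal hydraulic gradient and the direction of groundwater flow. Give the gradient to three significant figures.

i ≈ 0.00301; groundwater flows toward the south-west

Pressure head at PZ-5: ψ = P/(ρg) = 418×1000 / (1000 × 9.81) = 42.61 m.
Total head at PZ-5: h = z + ψ = 198.37 + 42.61 = 240.98 m.
Pressure head at PZ-10: ψ = P/(ρg) = 774.6×1000 / (1000 × 9.81) = 78.96 m.
Total head at PZ-10: h = z + ψ = 165.88 + 78.96 = 244.84 m.
Head difference: h(PZ-5) − h(PZ-10) = 240.98 − 244.84 = -3.86 m.
Hydraulic gradient: i = |Δh| / L = 3.86 / 1282 = 0.00301.
Flow is from higher to lower head: from PZ-10 toward PZ-5, i.e. toward the south-west.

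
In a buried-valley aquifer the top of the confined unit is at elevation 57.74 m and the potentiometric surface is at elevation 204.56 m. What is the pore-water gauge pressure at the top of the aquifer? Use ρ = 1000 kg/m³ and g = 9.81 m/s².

Pressure head at the aquifer top: ψ = h − z = 204.56 − 57.74 = 146.82 m.
P = ρgψ = 1000 × 9.81 × 146.82 = 1440304 Pa ≈ 1440 kPa.

P ≈ 1440 kPa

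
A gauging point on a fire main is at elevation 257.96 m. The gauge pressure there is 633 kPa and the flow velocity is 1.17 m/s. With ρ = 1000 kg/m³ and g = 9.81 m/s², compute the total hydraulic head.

Pressure head ψ = P/(ρg) = 633×1000 / (1000 × 9.81) = 64.53 m.
Velocity head = v²/(2g) = 1.17² / (2 × 9.81) = 0.070 m.
h = z + ψ + v²/(2g) = 257.96 + 64.53 + 0.070 = 322.56 m.

h ≈ 322.56 m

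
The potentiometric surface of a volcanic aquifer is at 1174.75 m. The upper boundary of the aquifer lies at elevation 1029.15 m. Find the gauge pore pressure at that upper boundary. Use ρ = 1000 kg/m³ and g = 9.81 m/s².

P ≈ 1430 kPa

Pressure head at the aquifer top: ψ = h − z = 1174.75 − 1029.15 = 145.60 m.
P = ρgψ = 1000 × 9.81 × 145.60 = 1428336 Pa ≈ 1430 kPa.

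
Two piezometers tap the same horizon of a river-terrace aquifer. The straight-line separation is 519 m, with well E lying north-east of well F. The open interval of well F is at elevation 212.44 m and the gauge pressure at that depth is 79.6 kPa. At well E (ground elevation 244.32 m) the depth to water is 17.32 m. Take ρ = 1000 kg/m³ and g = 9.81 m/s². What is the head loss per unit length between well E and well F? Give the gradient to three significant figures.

Pressure head at well F: ψ = P/(ρg) = 79.6×1000 / (1000 × 9.81) = 8.11 m.
Total head at well F: h = z + ψ = 212.44 + 8.11 = 220.55 m.
Total head at well E: h = 244.32 − 17.32 = 227.00 m.
Head difference: h(well F) − h(well E) = 220.55 − 227.00 = -6.45 m.
Hydraulic gradient: i = |Δh| / L = 6.45 / 519 = 0.0124.

i ≈ 0.0124 m/m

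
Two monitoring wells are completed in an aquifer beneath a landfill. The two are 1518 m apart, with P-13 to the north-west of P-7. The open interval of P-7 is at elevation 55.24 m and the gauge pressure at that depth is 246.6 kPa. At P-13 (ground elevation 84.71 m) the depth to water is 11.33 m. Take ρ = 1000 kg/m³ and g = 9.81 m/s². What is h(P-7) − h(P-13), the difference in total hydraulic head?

Pressure head at P-7: ψ = P/(ρg) = 246.6×1000 / (1000 × 9.81) = 25.14 m.
Total head at P-7: h = z + ψ = 55.24 + 25.14 = 80.38 m.
Total head at P-13: h = 84.71 − 11.33 = 73.38 m.
Head difference: h(P-7) − h(P-13) = 80.38 − 73.38 = 7.00 m.

Δh ≈ 7.00 m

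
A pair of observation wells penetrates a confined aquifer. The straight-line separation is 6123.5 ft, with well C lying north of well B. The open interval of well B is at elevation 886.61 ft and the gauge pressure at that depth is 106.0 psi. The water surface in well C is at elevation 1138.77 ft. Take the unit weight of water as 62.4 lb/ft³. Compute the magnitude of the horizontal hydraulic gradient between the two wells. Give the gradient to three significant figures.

Pressure head at well B: ψ = 144·P/γ = 144 × 106.0 / 62.4 = 244.62 ft.
Total head at well B: h = z + ψ = 886.61 + 244.62 = 1131.23 ft.
Total head at well C: h = 1138.77 ft (water level in the piezometer is the total head).
Head difference: h(well B) − h(well C) = 1131.23 − 1138.77 = -7.54 ft.
Hydraulic gradient: i = |Δh| / L = 7.54 / 6123.5 = 0.00123.

i ≈ 0.00123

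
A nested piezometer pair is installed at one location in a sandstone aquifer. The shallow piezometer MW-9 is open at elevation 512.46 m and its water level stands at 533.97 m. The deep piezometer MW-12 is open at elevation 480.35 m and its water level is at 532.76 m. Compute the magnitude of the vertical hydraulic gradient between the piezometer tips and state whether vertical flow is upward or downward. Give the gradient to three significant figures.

|i_v| ≈ 0.0377; vertical flow is downward

Total head at MW-9: h = 533.97 m (water level in the standpipe).
Total head at MW-12: h = 532.76 m.
Δh = h(MW-9) − h(MW-12) = 533.97 − 532.76 = 1.21 m.
Vertical separation Δz = 512.46 − 480.35 = 32.11 m.
|i_v| = |Δh| / Δz = 1.21 / 32.11 = 0.0377.
Head is higher in the shallow piezometer, so vertical flow is downward (recharge condition).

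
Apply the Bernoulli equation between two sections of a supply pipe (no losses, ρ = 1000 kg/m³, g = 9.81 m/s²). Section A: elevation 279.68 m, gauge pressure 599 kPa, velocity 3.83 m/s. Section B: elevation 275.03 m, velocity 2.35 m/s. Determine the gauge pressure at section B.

P₂ ≈ 649 kPa

Pressure head at A: ψ₁ = P₁/(ρg) = 599×1000 / (1000 × 9.81) = 61.06 m.
Velocity heads: v₁²/2g = 3.83²/19.62 = 0.748 m; v₂²/2g = 2.35²/19.62 = 0.281 m.
Total head H = z₁ + ψ₁ + v₁²/2g = 279.68 + 61.06 + 0.748 = 341.49 m.
ψ₂ = H − z₂ − v₂²/2g = 341.49 − 275.03 − 0.281 = 66.18 m.
P₂ = ρgψ₂ = 1000 × 9.81 × 66.18 ≈ 649 kPa.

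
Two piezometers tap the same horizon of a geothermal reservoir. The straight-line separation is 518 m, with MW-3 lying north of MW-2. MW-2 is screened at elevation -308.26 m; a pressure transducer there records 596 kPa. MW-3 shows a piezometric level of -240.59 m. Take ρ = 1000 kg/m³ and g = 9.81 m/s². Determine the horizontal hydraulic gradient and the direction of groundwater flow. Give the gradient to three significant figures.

Pressure head at MW-2: ψ = P/(ρg) = 596×1000 / (1000 × 9.81) = 60.75 m.
Total head at MW-2: h = z + ψ = -308.26 + 60.75 = -247.51 m.
Total head at MW-3: h = -240.59 m (water level in the piezometer is the total head).
Head difference: h(MW-2) − h(MW-3) = -247.51 − (-240.59) = -6.92 m.
Hydraulic gradient: i = |Δh| / L = 6.92 / 518 = 0.0134.
Flow is from higher to lower head: from MW-3 toward MW-2, i.e. toward the south.

i ≈ 0.0134; groundwater flows toward the south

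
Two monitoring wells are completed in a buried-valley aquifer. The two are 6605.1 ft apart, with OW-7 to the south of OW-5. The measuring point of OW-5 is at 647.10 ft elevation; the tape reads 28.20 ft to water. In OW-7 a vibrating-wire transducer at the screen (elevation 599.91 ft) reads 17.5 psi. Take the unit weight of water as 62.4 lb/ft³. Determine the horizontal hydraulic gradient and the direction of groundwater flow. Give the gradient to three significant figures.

Total head at OW-5: h = 647.10 − 28.20 = 618.90 ft.
Pressure head at OW-7: ψ = 144·P/γ = 144 × 17.5 / 62.4 = 40.38 ft.
Total head at OW-7: h = z + ψ = 599.91 + 40.38 = 640.29 ft.
Head difference: h(OW-5) − h(OW-7) = 618.90 − 640.29 = -21.39 ft.
Hydraulic gradient: i = |Δh| / L = 21.39 / 6605.1 = 0.00324.
Flow is from higher to lower head: from OW-7 toward OW-5, i.e. toward the north.

i ≈ 0.00324; groundwater flows toward the north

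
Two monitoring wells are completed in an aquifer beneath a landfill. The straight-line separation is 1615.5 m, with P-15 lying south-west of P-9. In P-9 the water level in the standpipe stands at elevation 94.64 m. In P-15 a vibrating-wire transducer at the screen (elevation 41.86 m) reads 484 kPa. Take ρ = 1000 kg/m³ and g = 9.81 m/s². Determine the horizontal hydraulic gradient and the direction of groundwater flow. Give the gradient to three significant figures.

i ≈ 0.00213; groundwater flows toward the south-west

Total head at P-9: h = 94.64 m (water level in the piezometer is the total head).
Pressure head at P-15: ψ = P/(ρg) = 484×1000 / (1000 × 9.81) = 49.34 m.
Total head at P-15: h = z + ψ = 41.86 + 49.34 = 91.20 m.
Head difference: h(P-9) − h(P-15) = 94.64 − 91.20 = 3.44 m.
Hydraulic gradient: i = |Δh| / L = 3.44 / 1615.5 = 0.00213.
Flow is from higher to lower head: from P-9 toward P-15, i.e. toward the south-west.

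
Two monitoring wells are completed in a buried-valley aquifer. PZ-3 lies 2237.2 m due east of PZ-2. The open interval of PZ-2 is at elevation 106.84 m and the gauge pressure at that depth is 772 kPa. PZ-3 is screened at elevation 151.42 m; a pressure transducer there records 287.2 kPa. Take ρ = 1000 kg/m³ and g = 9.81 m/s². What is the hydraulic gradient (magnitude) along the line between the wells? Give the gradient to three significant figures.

i ≈ 0.00216

Pressure head at PZ-2: ψ = P/(ρg) = 772×1000 / (1000 × 9.81) = 78.70 m.
Total head at PZ-2: h = z + ψ = 106.84 + 78.70 = 185.54 m.
Pressure head at PZ-3: ψ = P/(ρg) = 287.2×1000 / (1000 × 9.81) = 29.28 m.
Total head at PZ-3: h = z + ψ = 151.42 + 29.28 = 180.70 m.
Head difference: h(PZ-2) − h(PZ-3) = 185.54 − 180.70 = 4.84 m.
Hydraulic gradient: i = |Δh| / L = 4.84 / 2237.2 = 0.00216.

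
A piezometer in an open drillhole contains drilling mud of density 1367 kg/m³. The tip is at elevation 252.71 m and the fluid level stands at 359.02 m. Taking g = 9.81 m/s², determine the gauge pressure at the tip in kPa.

P ≈ 1430 kPa

Pressure head ψ = h − z = 359.02 − 252.71 = 106.31 m.
P = ρgψ = 1367 × 9.81 × 106.31 = 1425646 Pa ≈ 1430 kPa.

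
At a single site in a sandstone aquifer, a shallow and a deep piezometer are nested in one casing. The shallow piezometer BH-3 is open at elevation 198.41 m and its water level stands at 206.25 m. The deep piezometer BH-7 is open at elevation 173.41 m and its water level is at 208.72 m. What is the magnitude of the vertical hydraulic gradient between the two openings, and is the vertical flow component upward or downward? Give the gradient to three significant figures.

Total head at BH-3: h = 206.25 m (water level in the standpipe).
Total head at BH-7: h = 208.72 m.
Δh = h(BH-3) − h(BH-7) = 206.25 − 208.72 = -2.47 m.
Vertical separation Δz = 198.41 − 173.41 = 25.00 m.
|i_v| = |Δh| / Δz = 2.47 / 25.00 = 0.0988.
Head is higher in the deep piezometer, so vertical flow is upward (discharge condition).

|i_v| ≈ 0.0988; vertical flow is upward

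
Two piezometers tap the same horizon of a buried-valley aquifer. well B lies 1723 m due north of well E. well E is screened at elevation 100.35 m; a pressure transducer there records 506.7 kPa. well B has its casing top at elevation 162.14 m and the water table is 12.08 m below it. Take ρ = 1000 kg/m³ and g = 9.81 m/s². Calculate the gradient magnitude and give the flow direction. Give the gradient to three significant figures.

Pressure head at well E: ψ = P/(ρg) = 506.7×1000 / (1000 × 9.81) = 51.65 m.
Total head at well E: h = z + ψ = 100.35 + 51.65 = 152.00 m.
Total head at well B: h = 162.14 − 12.08 = 150.06 m.
Head difference: h(well E) − h(well B) = 152.00 − 150.06 = 1.94 m.
Hydraulic gradient: i = |Δh| / L = 1.94 / 1723 = 0.00113.
Flow is from higher to lower head: from well E toward well B, i.e. toward the north.

i ≈ 0.00113; groundwater flows toward the north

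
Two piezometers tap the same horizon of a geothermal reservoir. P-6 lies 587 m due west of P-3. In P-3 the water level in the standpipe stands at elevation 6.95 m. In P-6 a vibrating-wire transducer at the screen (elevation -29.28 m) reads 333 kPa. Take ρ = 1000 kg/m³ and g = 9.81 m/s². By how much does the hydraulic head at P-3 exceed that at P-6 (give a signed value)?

Δh ≈ 2.29 m

Total head at P-3: h = 6.95 m (water level in the piezometer is the total head).
Pressure head at P-6: ψ = P/(ρg) = 333×1000 / (1000 × 9.81) = 33.94 m.
Total head at P-6: h = z + ψ = -29.28 + 33.94 = 4.66 m.
Head difference: h(P-3) − h(P-6) = 6.95 − 4.66 = 2.29 m.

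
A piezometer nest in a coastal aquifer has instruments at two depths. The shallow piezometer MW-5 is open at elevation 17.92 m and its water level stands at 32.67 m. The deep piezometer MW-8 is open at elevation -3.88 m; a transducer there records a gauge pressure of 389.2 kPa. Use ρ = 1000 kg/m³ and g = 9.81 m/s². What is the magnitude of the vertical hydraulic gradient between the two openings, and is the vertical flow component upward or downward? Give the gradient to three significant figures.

Total head at MW-5: h = 32.67 m (water level in the standpipe).
Pressure head at MW-8: ψ = P/(ρg) = 389.2×1000 / (1000 × 9.81) = 39.67 m.
Total head at MW-8: h = z + ψ = -3.88 + 39.67 = 35.79 m.
Δh = h(MW-5) − h(MW-8) = 32.67 − 35.79 = -3.12 m.
Vertical separation Δz = 17.92 − (-3.88) = 21.80 m.
|i_v| = |Δh| / Δz = 3.12 / 21.80 = 0.143.
Head is higher in the deep piezometer, so vertical flow is upward (discharge condition).

|i_v| ≈ 0.143; vertical flow is upward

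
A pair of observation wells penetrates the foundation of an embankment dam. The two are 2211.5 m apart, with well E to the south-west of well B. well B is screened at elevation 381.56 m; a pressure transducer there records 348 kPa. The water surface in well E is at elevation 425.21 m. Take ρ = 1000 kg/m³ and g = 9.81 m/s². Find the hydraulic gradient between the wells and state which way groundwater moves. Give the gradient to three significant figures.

i ≈ 0.00370; groundwater flows toward the north-east

Pressure head at well B: ψ = P/(ρg) = 348×1000 / (1000 × 9.81) = 35.47 m.
Total head at well B: h = z + ψ = 381.56 + 35.47 = 417.03 m.
Total head at well E: h = 425.21 m (water level in the piezometer is the total head).
Head difference: h(well B) − h(well E) = 417.03 − 425.21 = -8.18 m.
Hydraulic gradient: i = |Δh| / L = 8.18 / 2211.5 = 0.00370.
Flow is from higher to lower head: from well E toward well B, i.e. toward the north-east.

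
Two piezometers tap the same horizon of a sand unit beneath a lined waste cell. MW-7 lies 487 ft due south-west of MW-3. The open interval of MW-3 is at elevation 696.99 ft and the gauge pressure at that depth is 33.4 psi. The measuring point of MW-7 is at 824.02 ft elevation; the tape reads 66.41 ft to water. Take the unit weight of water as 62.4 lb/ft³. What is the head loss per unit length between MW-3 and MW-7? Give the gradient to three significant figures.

Pressure head at MW-3: ψ = 144·P/γ = 144 × 33.4 / 62.4 = 77.08 ft.
Total head at MW-3: h = z + ψ = 696.99 + 77.08 = 774.07 ft.
Total head at MW-7: h = 824.02 − 66.41 = 757.61 ft.
Head difference: h(MW-3) − h(MW-7) = 774.07 − 757.61 = 16.46 ft.
Hydraulic gradient: i = |Δh| / L = 16.46 / 487 = 0.0338.

i ≈ 0.0338 ft/ft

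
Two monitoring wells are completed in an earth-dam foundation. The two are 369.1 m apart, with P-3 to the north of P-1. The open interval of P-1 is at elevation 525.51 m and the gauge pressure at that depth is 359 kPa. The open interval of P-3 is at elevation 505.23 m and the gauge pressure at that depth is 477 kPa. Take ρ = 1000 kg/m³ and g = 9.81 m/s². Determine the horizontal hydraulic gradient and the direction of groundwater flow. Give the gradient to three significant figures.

i ≈ 0.0224; groundwater flows toward the north

Pressure head at P-1: ψ = P/(ρg) = 359×1000 / (1000 × 9.81) = 36.60 m.
Total head at P-1: h = z + ψ = 525.51 + 36.60 = 562.11 m.
Pressure head at P-3: ψ = P/(ρg) = 477×1000 / (1000 × 9.81) = 48.62 m.
Total head at P-3: h = z + ψ = 505.23 + 48.62 = 553.85 m.
Head difference: h(P-1) − h(P-3) = 562.11 − 553.85 = 8.26 m.
Hydraulic gradient: i = |Δh| / L = 8.26 / 369.1 = 0.0224.
Flow is from higher to lower head: from P-1 toward P-3, i.e. toward the north.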